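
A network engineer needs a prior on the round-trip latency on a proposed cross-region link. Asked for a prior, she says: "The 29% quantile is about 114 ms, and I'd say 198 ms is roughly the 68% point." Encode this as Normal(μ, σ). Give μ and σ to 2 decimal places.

μ = 159.52, σ = 82.27

The p-quantile of Normal(μ,σ) is μ + z_p·σ, with z_{0.29} = -0.5534 and z_{0.68} = 0.4677.
Eliminate σ: μ = (z₂·x₁ − z₁·x₂)/(z₂ − z₁) = (0.4677·114 − (-0.5534)·198)/1.021 = 159.52.
Then σ = (x₂ − x₁)/(z₂ − z₁) = (198 − 114)/1.021 = 82.27.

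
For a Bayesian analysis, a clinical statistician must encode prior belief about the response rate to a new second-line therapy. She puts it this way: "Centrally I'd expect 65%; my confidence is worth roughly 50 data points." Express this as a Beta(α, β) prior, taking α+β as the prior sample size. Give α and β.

α = 32.5, β = 17.5

Under the effective-sample-size interpretation, Beta(α, β) has prior mean α/(α+β) and prior sample size α+β.
So α+β = 50 and α/(α+β) = 0.65, giving α = 0.65·50 = 32.5 and β = 50 − 32.5 = 17.5.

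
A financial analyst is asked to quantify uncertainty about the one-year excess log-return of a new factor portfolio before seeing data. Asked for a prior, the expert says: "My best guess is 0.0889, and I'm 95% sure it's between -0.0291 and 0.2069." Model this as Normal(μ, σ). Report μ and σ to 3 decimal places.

μ = 0.089, σ = 0.060

A symmetric 95% interval runs μ ± z·σ with z = 1.96.
Half-width = 0.118, so σ = 0.118/1.96 = 0.060.
μ is the stated best guess, 0.089.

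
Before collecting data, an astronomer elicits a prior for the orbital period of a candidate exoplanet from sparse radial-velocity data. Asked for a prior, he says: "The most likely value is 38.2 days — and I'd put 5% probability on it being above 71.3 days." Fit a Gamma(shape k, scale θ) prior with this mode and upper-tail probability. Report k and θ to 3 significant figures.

Gamma(k,θ) with k>1 has mode (k−1)θ, so θ = 38.2/(k−1).
Need P(X < 71.3) = 0.95 with θ tied to k this way. Start at k = 2, θ = 38.2: P(X<71.3) ≈ 0.557.
Too low — raise k to concentrate. Iterating converges to k ≈ 8.14.
Then θ = 38.2/(8.14−1) ≈ 5.35.

k ≈ 8.14, θ ≈ 5.35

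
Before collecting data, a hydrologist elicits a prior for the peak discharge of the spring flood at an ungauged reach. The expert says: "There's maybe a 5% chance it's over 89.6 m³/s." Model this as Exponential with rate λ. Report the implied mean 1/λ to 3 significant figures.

mean ≈ 29.9 m³/s

P(T > 89.6) = e^(−λ·89.6) = 0.05, so λ = −ln(0.05)/89.6 = 0.0334.
Mean = 1/λ = 29.9 m³/s.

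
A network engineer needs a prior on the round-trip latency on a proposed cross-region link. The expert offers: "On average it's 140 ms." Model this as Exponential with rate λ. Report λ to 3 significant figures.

Exponential mean = 1/λ, so λ = 1/140.0 = 0.00714.

λ ≈ 0.00714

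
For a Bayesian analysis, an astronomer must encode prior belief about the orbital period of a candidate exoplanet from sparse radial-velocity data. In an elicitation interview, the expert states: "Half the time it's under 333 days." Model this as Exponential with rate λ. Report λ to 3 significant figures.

Exponential median = ln 2 / λ, so λ = ln 2 / 333.0 = 0.00208.

λ ≈ 0.00208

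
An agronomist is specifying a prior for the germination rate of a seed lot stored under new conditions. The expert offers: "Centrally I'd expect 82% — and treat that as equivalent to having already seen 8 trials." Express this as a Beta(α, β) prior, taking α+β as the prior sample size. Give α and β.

Under the effective-sample-size interpretation, Beta(α, β) has prior mean α/(α+β) and prior sample size α+β.
So α+β = 8 and α/(α+β) = 0.82, giving α = 0.82·8 = 6.56 and β = 8 − 6.56 = 1.44.

α = 6.56, β = 1.44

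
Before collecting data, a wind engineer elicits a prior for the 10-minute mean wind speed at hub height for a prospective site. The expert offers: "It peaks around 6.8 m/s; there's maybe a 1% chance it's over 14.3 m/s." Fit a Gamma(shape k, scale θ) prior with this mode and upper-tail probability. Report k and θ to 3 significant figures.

Gamma(k,θ) with k>1 has mode (k−1)θ, so θ = 6.8/(k−1).
Need P(X < 14.3) = 0.99 with θ tied to k this way. Start at k = 2, θ = 6.8: P(X<14.3) ≈ 0.621.
Too low — raise k to concentrate. Iterating converges to k ≈ 9.8.
Then θ = 6.8/(9.8−1) ≈ 0.772.

k ≈ 9.8, θ ≈ 0.772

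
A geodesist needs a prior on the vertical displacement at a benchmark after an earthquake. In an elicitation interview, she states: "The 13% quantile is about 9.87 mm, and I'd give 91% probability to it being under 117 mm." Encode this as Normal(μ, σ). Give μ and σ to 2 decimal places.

For Normal(μ,σ), the p-quantile is μ + z_p·σ. Here z_{0.13} = -1.126, z_{0.91} = 1.341.
So 9.87 = μ − 1.126σ and 117 = μ + 1.341σ.
Subtracting: σ = (117 − 9.87)/(1.341 − (-1.126)) = 43.42.
Then μ = 9.87 − (-1.126)·43.42 = 58.78.

μ = 58.78, σ = 43.42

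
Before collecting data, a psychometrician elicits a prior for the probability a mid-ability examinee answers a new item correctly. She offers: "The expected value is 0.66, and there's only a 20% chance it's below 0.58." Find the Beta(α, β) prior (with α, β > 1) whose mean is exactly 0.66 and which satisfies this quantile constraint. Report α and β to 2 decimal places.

α ≈ 15.89, β ≈ 8.18

With mean 0.66 fixed, write α = 0.66s, β = 0.34s where s = α+β.
Need P(θ < 0.58) = 0.2 under Beta(0.66s, 0.34s). Normal approximation: (q−m)/√(m(1−m)/s) ≈ z_{0.2} = -0.842, so s ≈ 0.66·0.34·(-0.842)²/(0.58−0.66)² = 24.8.
At s = 24.8: P(θ<0.58) ≈ 0.197. Adjusting to match 0.2 gives s ≈ 24.07.
So α = 0.66·24.07 ≈ 15.89, β = 0.34·24.07 ≈ 8.18.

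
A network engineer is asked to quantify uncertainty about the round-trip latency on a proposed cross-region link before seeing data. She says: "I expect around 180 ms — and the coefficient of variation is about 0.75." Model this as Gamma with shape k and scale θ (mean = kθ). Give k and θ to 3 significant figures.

For Gamma(k, scale θ): mean = kθ, variance = kθ², so CV = 1/√k.
CV = 0.75, hence k = 1/CV² = 1.78.
Then θ = mean/k = 180/1.78 = 101.

k ≈ 1.78, θ ≈ 101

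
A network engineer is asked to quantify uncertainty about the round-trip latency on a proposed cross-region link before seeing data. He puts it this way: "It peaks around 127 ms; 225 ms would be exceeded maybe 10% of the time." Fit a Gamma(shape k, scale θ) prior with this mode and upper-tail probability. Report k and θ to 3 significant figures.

Gamma(k,θ) with k>1 has mode (k−1)θ, so θ = 127/(k−1).
Need P(X < 225) = 0.9 with θ tied to k this way. Start at k = 2, θ = 127: P(X<225) ≈ 0.529.
Too low — raise k to concentrate. Iterating converges to k ≈ 6.81.
Then θ = 127/(6.81−1) ≈ 21.8.

k ≈ 6.81, θ ≈ 21.8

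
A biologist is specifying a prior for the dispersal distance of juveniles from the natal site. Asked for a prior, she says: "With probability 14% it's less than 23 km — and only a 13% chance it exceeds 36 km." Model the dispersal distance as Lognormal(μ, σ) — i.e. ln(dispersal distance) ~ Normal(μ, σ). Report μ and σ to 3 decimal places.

μ ≈ 3.355, σ ≈ 0.203

If T ~ Lognormal(μ,σ) then ln T ~ Normal(μ,σ), so the p-quantile of ln T is μ + z_p·σ.
ln(23) = 3.135 and ln(36) = 3.584; z_{0.14} = -1.08, z_{0.87} = 1.126.
σ = (3.584 − 3.135)/(1.126 − (-1.08)) = 0.203.
μ = 3.135 − (-1.08)·0.203 = 3.355.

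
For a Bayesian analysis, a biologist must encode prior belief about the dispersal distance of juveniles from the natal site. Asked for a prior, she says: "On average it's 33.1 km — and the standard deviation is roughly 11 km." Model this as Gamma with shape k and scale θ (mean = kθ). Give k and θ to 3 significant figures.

k ≈ 9.05, θ ≈ 3.66

For Gamma(k, scale θ): mean = kθ, variance = kθ², so CV = 1/√k.
CV = SD/mean = 11/33.1 = 0.3323, hence k = 1/CV² = 9.05.
Then θ = mean/k = 33.1/9.05 = 3.66.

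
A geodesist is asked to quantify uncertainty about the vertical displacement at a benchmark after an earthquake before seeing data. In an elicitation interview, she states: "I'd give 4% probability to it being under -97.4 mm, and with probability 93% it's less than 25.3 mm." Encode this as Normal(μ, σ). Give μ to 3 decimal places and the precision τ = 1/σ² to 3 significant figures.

For Normal(μ,σ), the p-quantile is μ + z_p·σ. Here z_{0.04} = -1.751, z_{0.93} = 1.476.
So -97.4 = μ − 1.751σ and 25.3 = μ + 1.476σ.
Subtracting: σ = (25.3 − -97.4)/(1.476 − (-1.751)) = 38.029.
Then μ = -97.4 − (-1.751)·38.029 = -30.823.
Precision τ = 1/σ² = 1/38.03² = 0.000691.

μ = -30.823, τ = 0.000691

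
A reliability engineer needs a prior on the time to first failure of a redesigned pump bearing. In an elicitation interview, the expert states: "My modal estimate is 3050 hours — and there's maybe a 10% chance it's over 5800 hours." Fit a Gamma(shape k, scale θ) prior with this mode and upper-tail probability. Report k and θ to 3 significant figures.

Gamma(k,θ) with k>1 has mode (k−1)θ, so θ = 3050/(k−1).
Need P(X < 5800) = 0.9 with θ tied to k this way. Start at k = 2, θ = 3050: P(X<5800) ≈ 0.567.
Too low — raise k to concentrate. Iterating converges to k ≈ 5.63.
Then θ = 3050/(5.63−1) ≈ 659.

k ≈ 5.63, θ ≈ 659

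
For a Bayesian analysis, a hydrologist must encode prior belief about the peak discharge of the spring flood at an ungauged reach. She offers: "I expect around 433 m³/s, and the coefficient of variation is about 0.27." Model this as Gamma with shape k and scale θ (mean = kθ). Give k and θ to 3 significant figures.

For Gamma(k, scale θ): mean = kθ, variance = kθ², so CV = 1/√k.
CV = 0.27, hence k = 1/CV² = 13.7.
Then θ = mean/k = 433/13.7 = 31.6.

k ≈ 13.7, θ ≈ 31.6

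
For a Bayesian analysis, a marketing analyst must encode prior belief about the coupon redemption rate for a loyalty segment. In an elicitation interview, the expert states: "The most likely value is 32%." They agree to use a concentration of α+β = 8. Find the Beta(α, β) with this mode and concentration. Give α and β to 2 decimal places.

For α,β > 1 the Beta mode is (α−1)/(α+β−2). With α+β = 8, the mode is (α−1)/6.
Set (α−1)/6 = 0.32 → α = 1 + 0.32·6 = 2.92.
β = 8 − α = 5.08.

α = 2.92, β = 5.08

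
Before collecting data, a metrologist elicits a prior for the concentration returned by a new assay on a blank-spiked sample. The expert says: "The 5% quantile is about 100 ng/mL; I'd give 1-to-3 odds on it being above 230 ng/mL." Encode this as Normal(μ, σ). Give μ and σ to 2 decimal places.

μ = 192.19, σ = 56.05

For Normal(μ,σ), the p-quantile is μ + z_p·σ. Here z_{0.05} = -1.645, z_{0.75} = 0.6745.
So 100 = μ − 1.645σ and 230 = μ + 0.6745σ.
Subtracting: σ = (230 − 100)/(0.6745 − (-1.645)) = 56.05.
Then μ = 100 − (-1.645)·56.05 = 192.19.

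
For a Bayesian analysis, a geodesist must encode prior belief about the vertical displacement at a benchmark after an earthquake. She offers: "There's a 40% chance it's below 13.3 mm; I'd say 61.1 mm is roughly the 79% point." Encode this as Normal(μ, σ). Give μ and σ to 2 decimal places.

μ = 24.73, σ = 45.10

For Normal(μ,σ), the p-quantile is μ + z_p·σ. Here z_{0.4} = -0.2533, z_{0.79} = 0.8064.
So 13.3 = μ − 0.2533σ and 61.1 = μ + 0.8064σ.
Subtracting: σ = (61.1 − 13.3)/(0.8064 − (-0.2533)) = 45.10.
Then μ = 13.3 − (-0.2533)·45.10 = 24.73.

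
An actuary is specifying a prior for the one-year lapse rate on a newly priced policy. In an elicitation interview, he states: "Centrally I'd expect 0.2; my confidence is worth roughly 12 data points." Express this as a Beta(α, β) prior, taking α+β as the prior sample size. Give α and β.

Under the effective-sample-size interpretation, Beta(α, β) has prior mean α/(α+β) and prior sample size α+β.
So α+β = 12 and α/(α+β) = 0.2, giving α = 0.2·12 = 2.4 and β = 12 − 2.4 = 9.6.

α = 2.4, β = 9.6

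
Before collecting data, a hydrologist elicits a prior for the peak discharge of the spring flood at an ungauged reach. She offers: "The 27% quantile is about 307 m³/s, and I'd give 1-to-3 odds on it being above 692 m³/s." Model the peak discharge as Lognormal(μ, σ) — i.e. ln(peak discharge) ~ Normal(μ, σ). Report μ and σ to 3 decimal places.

If T ~ Lognormal(μ,σ) then ln T ~ Normal(μ,σ), so the p-quantile of ln T is μ + z_p·σ.
ln(307) = 5.727 and ln(692) = 6.54; z_{0.27} = -0.6128, z_{0.75} = 0.6745.
σ = (6.54 − 5.727)/(0.6745 − (-0.6128)) = 0.631.
μ = 5.727 − (-0.6128)·0.631 = 6.114.

μ ≈ 6.114, σ ≈ 0.631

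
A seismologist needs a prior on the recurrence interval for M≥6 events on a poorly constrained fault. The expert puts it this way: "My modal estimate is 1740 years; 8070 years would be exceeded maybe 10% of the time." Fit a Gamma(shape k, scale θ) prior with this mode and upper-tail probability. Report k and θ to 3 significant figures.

k ≈ 1.76, θ ≈ 2290

Gamma(k,θ) with k>1 has mode (k−1)θ, so θ = 1740/(k−1).
Need P(X < 8070) = 0.9 with θ tied to k this way. Start at k = 2, θ = 1740: P(X<8070) ≈ 0.945.
Too high — lower k to spread out. Iterating converges to k ≈ 1.76.
Then θ = 1740/(1.76−1) ≈ 2290.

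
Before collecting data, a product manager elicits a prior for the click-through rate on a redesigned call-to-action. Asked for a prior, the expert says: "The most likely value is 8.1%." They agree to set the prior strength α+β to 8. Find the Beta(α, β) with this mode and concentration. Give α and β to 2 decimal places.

α = 1.49, β = 6.51

For α,β > 1 the Beta mode is (α−1)/(α+β−2). With α+β = 8, the mode is (α−1)/6.
Set (α−1)/6 = 0.081 → α = 1 + 0.081·6 = 1.49.
β = 8 − α = 6.51.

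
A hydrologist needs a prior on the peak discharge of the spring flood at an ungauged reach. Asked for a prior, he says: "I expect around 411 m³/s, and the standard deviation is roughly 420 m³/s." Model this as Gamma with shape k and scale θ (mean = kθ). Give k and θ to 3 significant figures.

For Gamma(k, scale θ): mean = kθ, variance = kθ², so CV = 1/√k.
CV = SD/mean = 420/411 = 1.022, hence k = 1/CV² = 0.958.
Then θ = mean/k = 411/0.958 = 429.

k ≈ 0.958, θ ≈ 429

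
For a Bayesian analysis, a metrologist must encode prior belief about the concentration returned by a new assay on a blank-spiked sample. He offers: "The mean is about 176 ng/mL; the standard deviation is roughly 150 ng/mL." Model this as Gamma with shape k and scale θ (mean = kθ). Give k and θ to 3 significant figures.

k ≈ 1.38, θ ≈ 128

For Gamma(k, scale θ): mean = kθ, variance = kθ², so CV = 1/√k.
CV = SD/mean = 150/176 = 0.8523, hence k = 1/CV² = 1.38.
Then θ = mean/k = 176/1.38 = 128.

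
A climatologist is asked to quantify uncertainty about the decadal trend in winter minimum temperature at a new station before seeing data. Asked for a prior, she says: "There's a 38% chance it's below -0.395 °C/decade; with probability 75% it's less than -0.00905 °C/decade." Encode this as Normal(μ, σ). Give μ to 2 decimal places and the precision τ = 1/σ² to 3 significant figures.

μ = -0.27, τ = 6.45

For Normal(μ,σ), the p-quantile is μ + z_p·σ. Here z_{0.38} = -0.3055, z_{0.75} = 0.6745.
So -0.395 = μ − 0.3055σ and -0.00905 = μ + 0.6745σ.
Subtracting: σ = (-0.00905 − -0.395)/(0.6745 − (-0.3055)) = 0.39.
Then μ = -0.395 − (-0.3055)·0.39 = -0.27.
Precision τ = 1/σ² = 1/0.3938² = 6.45.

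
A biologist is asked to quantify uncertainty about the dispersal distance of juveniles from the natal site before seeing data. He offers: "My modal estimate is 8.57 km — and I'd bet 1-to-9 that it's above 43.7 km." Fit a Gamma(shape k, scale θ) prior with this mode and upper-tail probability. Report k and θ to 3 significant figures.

Gamma(k,θ) with k>1 has mode (k−1)θ, so θ = 8.57/(k−1).
Need P(X < 43.7) = 0.9 with θ tied to k this way. Start at k = 2, θ = 8.57: P(X<43.7) ≈ 0.963.
Too high — lower k to spread out. Iterating converges to k ≈ 1.66.
Then θ = 8.57/(1.66−1) ≈ 12.9.

k ≈ 1.66, θ ≈ 12.9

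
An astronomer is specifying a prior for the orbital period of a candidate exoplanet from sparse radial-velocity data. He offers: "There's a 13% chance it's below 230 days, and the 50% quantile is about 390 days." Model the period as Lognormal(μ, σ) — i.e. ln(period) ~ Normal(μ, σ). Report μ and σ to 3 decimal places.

If T ~ Lognormal(μ,σ) then ln T ~ Normal(μ,σ), so the p-quantile of ln T is μ + z_p·σ.
ln(230) = 5.438 and ln(390) = 5.966; z_{0.13} = -1.126, z_{0.5} = 0.
σ = (5.966 − 5.438)/(0 − (-1.126)) = 0.469.
μ = 5.438 − (-1.126)·0.469 = 5.966.

μ ≈ 5.966, σ ≈ 0.469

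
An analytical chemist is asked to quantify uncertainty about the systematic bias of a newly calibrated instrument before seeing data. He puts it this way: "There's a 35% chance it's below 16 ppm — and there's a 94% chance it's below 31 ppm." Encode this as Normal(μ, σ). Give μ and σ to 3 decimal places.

The p-quantile of Normal(μ,σ) is μ + z_p·σ, with z_{0.35} = -0.3853 and z_{0.94} = 1.555.
Eliminate σ: μ = (z₂·x₁ − z₁·x₂)/(z₂ − z₁) = (1.555·16 − (-0.3853)·31)/1.94 = 18.979.
Then σ = (x₂ − x₁)/(z₂ − z₁) = (31 − 16)/1.94 = 7.732.

μ = 18.979, σ = 7.732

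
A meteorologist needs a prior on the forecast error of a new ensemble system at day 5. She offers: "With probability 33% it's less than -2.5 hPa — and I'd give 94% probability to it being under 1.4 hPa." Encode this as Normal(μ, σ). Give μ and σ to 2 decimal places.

The p-quantile of Normal(μ,σ) is μ + z_p·σ, with z_{0.33} = -0.4399 and z_{0.94} = 1.555.
Eliminate σ: μ = (z₂·x₁ − z₁·x₂)/(z₂ − z₁) = (1.555·-2.5 − (-0.4399)·1.4)/1.995 = -1.64.
Then σ = (x₂ − x₁)/(z₂ − z₁) = (1.4 − -2.5)/1.995 = 1.96.

μ = -1.64, σ = 1.96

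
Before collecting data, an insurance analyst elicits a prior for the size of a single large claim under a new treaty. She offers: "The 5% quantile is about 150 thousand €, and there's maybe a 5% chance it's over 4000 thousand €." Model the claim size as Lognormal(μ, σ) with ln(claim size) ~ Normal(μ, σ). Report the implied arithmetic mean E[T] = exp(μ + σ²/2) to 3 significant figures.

E[T] ≈ 1270 thousand €

If T ~ Lognormal(μ,σ) then ln T ~ Normal(μ,σ), so the p-quantile of ln T is μ + z_p·σ.
ln(150) = 5.011 and ln(4000) = 8.294; z_{0.05} = -1.645, z_{0.95} = 1.645.
σ = (8.294 − 5.011)/(1.645 − (-1.645)) = 0.998.
μ = 5.011 − (-1.645)·0.998 = 6.652.
E[T] = exp(μ + σ²/2) = exp(6.652 + 0.4981) = 1270 thousand €.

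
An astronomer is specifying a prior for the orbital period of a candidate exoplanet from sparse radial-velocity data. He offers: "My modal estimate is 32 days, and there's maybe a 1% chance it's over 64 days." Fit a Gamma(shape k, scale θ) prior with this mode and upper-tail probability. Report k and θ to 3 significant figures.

k ≈ 11.2, θ ≈ 3.13

Gamma(k,θ) with k>1 has mode (k−1)θ, so θ = 32/(k−1).
Need P(X < 64) = 0.99 with θ tied to k this way. Start at k = 2, θ = 32: P(X<64) ≈ 0.594.
Too low — raise k to concentrate. Iterating converges to k ≈ 11.2.
Then θ = 32/(11.2−1) ≈ 3.13.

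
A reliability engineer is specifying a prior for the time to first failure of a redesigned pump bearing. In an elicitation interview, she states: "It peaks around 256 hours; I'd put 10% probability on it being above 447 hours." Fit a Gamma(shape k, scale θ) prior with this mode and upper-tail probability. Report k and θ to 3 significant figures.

Gamma(k,θ) with k>1 has mode (k−1)θ, so θ = 256/(k−1).
Need P(X < 447) = 0.9 with θ tied to k this way. Start at k = 2, θ = 256: P(X<447) ≈ 0.521.
Too low — raise k to concentrate. Iterating converges to k ≈ 7.11.
Then θ = 256/(7.11−1) ≈ 41.9.

k ≈ 7.11, θ ≈ 41.9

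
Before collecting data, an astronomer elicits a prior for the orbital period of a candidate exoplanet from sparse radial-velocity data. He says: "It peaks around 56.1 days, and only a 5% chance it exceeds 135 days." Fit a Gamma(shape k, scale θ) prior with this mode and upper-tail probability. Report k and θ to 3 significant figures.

Gamma(k,θ) with k>1 has mode (k−1)θ, so θ = 56.1/(k−1).
Need P(X < 135) = 0.95 with θ tied to k this way. Start at k = 2, θ = 56.1: P(X<135) ≈ 0.693.
Too low — raise k to concentrate. Iterating converges to k ≈ 4.54.
Then θ = 56.1/(4.54−1) ≈ 15.9.

k ≈ 4.54, θ ≈ 15.9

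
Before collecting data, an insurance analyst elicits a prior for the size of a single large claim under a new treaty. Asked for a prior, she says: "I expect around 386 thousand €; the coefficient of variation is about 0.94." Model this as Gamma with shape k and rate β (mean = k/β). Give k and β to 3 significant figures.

For Gamma(k, rate β): mean = k/β, variance = k/β², so CV = 1/√k.
CV = 0.94, hence k = 1/CV² = 1.13.
Then β = k/mean = 1.13/386 = 0.00293.

k ≈ 1.13, β ≈ 0.00293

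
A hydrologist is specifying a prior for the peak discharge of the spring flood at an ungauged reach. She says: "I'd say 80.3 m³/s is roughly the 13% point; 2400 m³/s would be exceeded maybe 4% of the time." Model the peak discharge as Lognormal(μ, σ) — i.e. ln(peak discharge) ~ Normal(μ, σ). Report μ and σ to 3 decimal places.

If T ~ Lognormal(μ,σ) then ln T ~ Normal(μ,σ), so the p-quantile of ln T is μ + z_p·σ.
ln(80.3) = 4.386 and ln(2400) = 7.783; z_{0.13} = -1.126, z_{0.96} = 1.751.
σ = (7.783 − 4.386)/(1.751 − (-1.126)) = 1.181.
μ = 4.386 − (-1.126)·1.181 = 5.716.

μ ≈ 5.716, σ ≈ 1.181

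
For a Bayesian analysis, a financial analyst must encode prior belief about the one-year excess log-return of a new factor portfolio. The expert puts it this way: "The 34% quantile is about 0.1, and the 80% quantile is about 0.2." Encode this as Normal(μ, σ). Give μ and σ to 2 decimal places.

μ = 0.13, σ = 0.08

For Normal(μ,σ), the p-quantile is μ + z_p·σ. Here z_{0.34} = -0.4125, z_{0.8} = 0.8416.
So 0.1 = μ − 0.4125σ and 0.2 = μ + 0.8416σ.
Subtracting: σ = (0.2 − 0.1)/(0.8416 − (-0.4125)) = 0.08.
Then μ = 0.1 − (-0.4125)·0.08 = 0.13.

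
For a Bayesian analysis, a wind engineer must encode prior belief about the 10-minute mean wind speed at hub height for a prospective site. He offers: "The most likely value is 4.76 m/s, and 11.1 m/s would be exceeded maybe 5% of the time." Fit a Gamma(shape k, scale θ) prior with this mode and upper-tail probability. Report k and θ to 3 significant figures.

k ≈ 4.82, θ ≈ 1.25

Gamma(k,θ) with k>1 has mode (k−1)θ, so θ = 4.76/(k−1).
Need P(X < 11.1) = 0.95 with θ tied to k this way. Start at k = 2, θ = 4.76: P(X<11.1) ≈ 0.676.
Too low — raise k to concentrate. Iterating converges to k ≈ 4.82.
Then θ = 4.76/(4.82−1) ≈ 1.25.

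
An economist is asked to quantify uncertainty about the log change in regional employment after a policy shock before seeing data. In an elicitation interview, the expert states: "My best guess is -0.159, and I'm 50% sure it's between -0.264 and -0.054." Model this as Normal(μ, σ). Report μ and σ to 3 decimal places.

A symmetric 50% interval runs μ ± z·σ with z = 0.6745.
Half-width = 0.105, so σ = 0.105/0.6745 = 0.156.
μ is the stated best guess, -0.159.

μ = -0.159, σ = 0.156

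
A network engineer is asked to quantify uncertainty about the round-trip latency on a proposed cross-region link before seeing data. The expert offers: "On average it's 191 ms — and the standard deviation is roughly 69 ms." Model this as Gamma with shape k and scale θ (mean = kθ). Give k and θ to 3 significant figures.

k ≈ 7.66, θ ≈ 24.9

For Gamma(k, scale θ): mean = kθ, variance = kθ², so CV = 1/√k.
CV = SD/mean = 69/191 = 0.3613, hence k = 1/CV² = 7.66.
Then θ = mean/k = 191/7.66 = 24.9.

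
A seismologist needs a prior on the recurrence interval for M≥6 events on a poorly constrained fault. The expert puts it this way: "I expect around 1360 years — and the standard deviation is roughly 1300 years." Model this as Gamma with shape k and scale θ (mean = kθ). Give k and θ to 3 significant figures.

For Gamma(k, scale θ): mean = kθ, variance = kθ², so CV = 1/√k.
CV = SD/mean = 1300/1360 = 0.9559, hence k = 1/CV² = 1.09.
Then θ = mean/k = 1360/1.09 = 1240.

k ≈ 1.09, θ ≈ 1240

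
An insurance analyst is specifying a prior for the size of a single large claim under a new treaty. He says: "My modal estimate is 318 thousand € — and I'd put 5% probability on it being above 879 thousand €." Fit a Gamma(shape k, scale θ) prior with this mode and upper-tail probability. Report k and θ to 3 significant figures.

Gamma(k,θ) with k>1 has mode (k−1)θ, so θ = 318/(k−1).
Need P(X < 879) = 0.95 with θ tied to k this way. Start at k = 2, θ = 318: P(X<879) ≈ 0.763.
Too low — raise k to concentrate. Iterating converges to k ≈ 3.59.
Then θ = 318/(3.59−1) ≈ 123.

k ≈ 3.59, θ ≈ 123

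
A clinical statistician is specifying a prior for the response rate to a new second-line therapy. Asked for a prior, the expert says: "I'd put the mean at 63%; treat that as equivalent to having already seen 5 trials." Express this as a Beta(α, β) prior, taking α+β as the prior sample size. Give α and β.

α = 3.15, β = 1.85

Under the effective-sample-size interpretation, Beta(α, β) has prior mean α/(α+β) and prior sample size α+β.
So α+β = 5 and α/(α+β) = 0.63, giving α = 0.63·5 = 3.15 and β = 5 − 3.15 = 1.85.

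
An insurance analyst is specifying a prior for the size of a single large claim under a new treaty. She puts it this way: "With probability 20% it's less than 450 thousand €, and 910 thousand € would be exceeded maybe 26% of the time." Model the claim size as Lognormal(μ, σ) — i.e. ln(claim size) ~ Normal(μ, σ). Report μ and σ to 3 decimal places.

μ ≈ 6.508, σ ≈ 0.474

If T ~ Lognormal(μ,σ) then ln T ~ Normal(μ,σ), so the p-quantile of ln T is μ + z_p·σ.
ln(450) = 6.109 and ln(910) = 6.813; z_{0.2} = -0.8416, z_{0.74} = 0.6433.
σ = (6.813 − 6.109)/(0.6433 − (-0.8416)) = 0.474.
μ = 6.109 − (-0.8416)·0.474 = 6.508.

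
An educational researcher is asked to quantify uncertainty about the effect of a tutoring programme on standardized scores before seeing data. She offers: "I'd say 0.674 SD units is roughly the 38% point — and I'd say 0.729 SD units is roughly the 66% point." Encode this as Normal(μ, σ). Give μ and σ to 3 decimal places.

μ = 0.697, σ = 0.077

The p-quantile of Normal(μ,σ) is μ + z_p·σ, with z_{0.38} = -0.3055 and z_{0.66} = 0.4125.
Eliminate σ: μ = (z₂·x₁ − z₁·x₂)/(z₂ − z₁) = (0.4125·0.674 − (-0.3055)·0.729)/0.7179 = 0.697.
Then σ = (x₂ − x₁)/(z₂ − z₁) = (0.729 − 0.674)/0.7179 = 0.077.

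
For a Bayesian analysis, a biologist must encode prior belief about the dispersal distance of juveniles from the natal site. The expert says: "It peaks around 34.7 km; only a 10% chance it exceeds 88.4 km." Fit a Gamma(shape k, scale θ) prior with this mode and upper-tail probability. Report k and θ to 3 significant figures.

k ≈ 3.19, θ ≈ 15.8

Gamma(k,θ) with k>1 has mode (k−1)θ, so θ = 34.7/(k−1).
Need P(X < 88.4) = 0.9 with θ tied to k this way. Start at k = 2, θ = 34.7: P(X<88.4) ≈ 0.722.
Too low — raise k to concentrate. Iterating converges to k ≈ 3.19.
Then θ = 34.7/(3.19−1) ≈ 15.8.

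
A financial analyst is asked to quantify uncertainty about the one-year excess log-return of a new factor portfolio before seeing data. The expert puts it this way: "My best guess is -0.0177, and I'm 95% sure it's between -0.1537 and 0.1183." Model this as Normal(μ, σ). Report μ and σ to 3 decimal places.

A symmetric 95% interval runs μ ± z·σ with z = 1.96.
Half-width = 0.136, so σ = 0.136/1.96 = 0.069.
μ is the stated best guess, -0.018.

μ = -0.018, σ = 0.069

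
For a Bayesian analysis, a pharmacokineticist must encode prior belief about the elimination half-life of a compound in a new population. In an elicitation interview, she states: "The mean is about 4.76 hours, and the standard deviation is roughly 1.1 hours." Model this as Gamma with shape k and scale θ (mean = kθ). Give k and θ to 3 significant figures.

k ≈ 18.7, θ ≈ 0.254

For Gamma(k, scale θ): mean = kθ, variance = kθ², so CV = 1/√k.
CV = SD/mean = 1.1/4.76 = 0.2311, hence k = 1/CV² = 18.7.
Then θ = mean/k = 4.76/18.7 = 0.254.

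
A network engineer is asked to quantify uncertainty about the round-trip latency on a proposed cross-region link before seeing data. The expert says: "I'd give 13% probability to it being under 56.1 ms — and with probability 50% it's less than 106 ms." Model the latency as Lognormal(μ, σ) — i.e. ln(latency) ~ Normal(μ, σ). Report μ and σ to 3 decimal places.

If T ~ Lognormal(μ,σ) then ln T ~ Normal(μ,σ), so the p-quantile of ln T is μ + z_p·σ.
ln(56.1) = 4.027 and ln(106) = 4.663; z_{0.13} = -1.126, z_{0.5} = 0.
σ = (4.663 − 4.027)/(0 − (-1.126)) = 0.565.
μ = 4.027 − (-1.126)·0.565 = 4.663.

μ ≈ 4.663, σ ≈ 0.565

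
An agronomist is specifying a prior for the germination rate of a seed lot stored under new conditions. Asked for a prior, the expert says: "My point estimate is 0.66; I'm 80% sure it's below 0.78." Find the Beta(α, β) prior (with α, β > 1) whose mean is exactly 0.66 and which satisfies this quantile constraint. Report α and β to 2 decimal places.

With mean 0.66 fixed, write α = 0.66s, β = 0.34s where s = α+β.
Need P(θ < 0.78) = 0.8 under Beta(0.66s, 0.34s). Normal approximation: (q−m)/√(m(1−m)/s) ≈ z_{0.8} = 0.842, so s ≈ 0.66·0.34·(0.842)²/(0.78−0.66)² = 11.0.
At s = 11.0: P(θ<0.78) ≈ 0.795. Adjusting to match 0.8 gives s ≈ 11.44.
So α = 0.66·11.44 ≈ 7.55, β = 0.34·11.44 ≈ 3.89.

α ≈ 7.55, β ≈ 3.89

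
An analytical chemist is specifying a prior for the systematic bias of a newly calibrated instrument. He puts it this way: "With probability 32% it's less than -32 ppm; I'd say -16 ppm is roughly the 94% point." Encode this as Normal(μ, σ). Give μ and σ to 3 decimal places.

μ = -28.300, σ = 7.911

The p-quantile of Normal(μ,σ) is μ + z_p·σ, with z_{0.32} = -0.4677 and z_{0.94} = 1.555.
Eliminate σ: μ = (z₂·x₁ − z₁·x₂)/(z₂ − z₁) = (1.555·-32 − (-0.4677)·-16)/2.022 = -28.300.
Then σ = (x₂ − x₁)/(z₂ − z₁) = (-16 − -32)/2.022 = 7.911.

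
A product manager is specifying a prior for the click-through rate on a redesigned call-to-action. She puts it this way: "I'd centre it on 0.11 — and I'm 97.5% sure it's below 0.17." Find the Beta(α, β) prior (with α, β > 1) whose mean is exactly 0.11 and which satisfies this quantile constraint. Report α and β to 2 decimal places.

α ≈ 13.83, β ≈ 111.93

With mean 0.11 fixed, write α = 0.11s, β = 0.89s where s = α+β.
Need P(θ < 0.17) = 0.975 under Beta(0.11s, 0.89s). Normal approximation: (q−m)/√(m(1−m)/s) ≈ z_{0.975} = 1.96, so s ≈ 0.11·0.89·(1.96)²/(0.17−0.11)² = 104.5.
At s = 104.5: P(θ<0.17) ≈ 0.964. Adjusting to match 0.975 gives s ≈ 125.76.
So α = 0.11·125.76 ≈ 13.83, β = 0.89·125.76 ≈ 111.93.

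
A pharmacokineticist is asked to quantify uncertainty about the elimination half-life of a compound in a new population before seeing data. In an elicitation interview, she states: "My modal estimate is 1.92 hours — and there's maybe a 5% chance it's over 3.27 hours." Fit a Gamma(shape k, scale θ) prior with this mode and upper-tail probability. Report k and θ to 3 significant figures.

Gamma(k,θ) with k>1 has mode (k−1)θ, so θ = 1.92/(k−1).
Need P(X < 3.27) = 0.95 with θ tied to k this way. Start at k = 2, θ = 1.92: P(X<3.27) ≈ 0.508.
Too low — raise k to concentrate. Iterating converges to k ≈ 10.8.
Then θ = 1.92/(10.8−1) ≈ 0.195.

k ≈ 10.8, θ ≈ 0.195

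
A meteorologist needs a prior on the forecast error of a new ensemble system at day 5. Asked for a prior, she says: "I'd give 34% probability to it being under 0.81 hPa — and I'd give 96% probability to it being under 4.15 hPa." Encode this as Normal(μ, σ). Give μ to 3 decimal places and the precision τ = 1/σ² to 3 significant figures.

μ = 1.447, τ = 0.419

For Normal(μ,σ), the p-quantile is μ + z_p·σ. Here z_{0.34} = -0.4125, z_{0.96} = 1.751.
So 0.81 = μ − 0.4125σ and 4.15 = μ + 1.751σ.
Subtracting: σ = (4.15 − 0.81)/(1.751 − (-0.4125)) = 1.544.
Then μ = 0.81 − (-0.4125)·1.544 = 1.447.
Precision τ = 1/σ² = 1/1.544² = 0.419.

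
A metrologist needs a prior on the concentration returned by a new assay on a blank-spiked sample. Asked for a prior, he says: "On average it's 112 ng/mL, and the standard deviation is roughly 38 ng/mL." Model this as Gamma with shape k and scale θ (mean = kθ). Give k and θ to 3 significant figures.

k ≈ 8.69, θ ≈ 12.9

For Gamma(k, scale θ): mean = kθ, variance = kθ², so CV = 1/√k.
CV = SD/mean = 38/112 = 0.3393, hence k = 1/CV² = 8.69.
Then θ = mean/k = 112/8.69 = 12.9.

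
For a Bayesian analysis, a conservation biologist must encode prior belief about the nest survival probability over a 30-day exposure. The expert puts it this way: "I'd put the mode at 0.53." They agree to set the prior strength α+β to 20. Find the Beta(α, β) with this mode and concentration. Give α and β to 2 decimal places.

α = 10.54, β = 9.46

For α,β > 1 the Beta mode is (α−1)/(α+β−2). With α+β = 20, the mode is (α−1)/18.
Set (α−1)/18 = 0.53 → α = 1 + 0.53·18 = 10.54.
β = 20 − α = 9.46.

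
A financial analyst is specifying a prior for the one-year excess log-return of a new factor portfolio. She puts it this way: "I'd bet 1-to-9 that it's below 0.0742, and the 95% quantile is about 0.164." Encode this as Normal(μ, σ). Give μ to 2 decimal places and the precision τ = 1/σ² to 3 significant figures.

μ = 0.11, τ = 1060

The p-quantile of Normal(μ,σ) is μ + z_p·σ, with z_{0.1} = -1.282 and z_{0.95} = 1.645.
Eliminate σ: μ = (z₂·x₁ − z₁·x₂)/(z₂ − z₁) = (1.645·0.0742 − (-1.282)·0.164)/2.926 = 0.11.
Then σ = (x₂ − x₁)/(z₂ − z₁) = (0.164 − 0.0742)/2.926 = 0.03.
Precision τ = 1/σ² = 1/0.03069² = 1060.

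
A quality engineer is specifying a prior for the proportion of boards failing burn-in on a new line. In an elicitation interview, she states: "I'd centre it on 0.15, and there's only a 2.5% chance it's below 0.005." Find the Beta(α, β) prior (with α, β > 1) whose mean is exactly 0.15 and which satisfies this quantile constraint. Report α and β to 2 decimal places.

With mean 0.15 fixed, write α = 0.15s, β = 0.85s where s = α+β.
Need P(θ < 0.005) = 0.025 under Beta(0.15s, 0.85s). Normal approximation: (q−m)/√(m(1−m)/s) ≈ z_{0.025} = -1.96, so s ≈ 0.15·0.85·(-1.96)²/(0.005−0.15)² = 23.3.
At s = 23.3: P(θ<0.005) ≈ 0.000. Adjusting to match 0.025 gives s ≈ 6.93.
So α = 0.15·6.93 ≈ 1.04, β = 0.85·6.93 ≈ 5.89.

α ≈ 1.04, β ≈ 5.89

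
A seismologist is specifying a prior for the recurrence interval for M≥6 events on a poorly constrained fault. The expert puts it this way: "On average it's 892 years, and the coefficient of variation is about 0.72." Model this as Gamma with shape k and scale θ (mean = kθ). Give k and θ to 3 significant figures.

For Gamma(k, scale θ): mean = kθ, variance = kθ², so CV = 1/√k.
CV = 0.72, hence k = 1/CV² = 1.93.
Then θ = mean/k = 892/1.93 = 462.

k ≈ 1.93, θ ≈ 462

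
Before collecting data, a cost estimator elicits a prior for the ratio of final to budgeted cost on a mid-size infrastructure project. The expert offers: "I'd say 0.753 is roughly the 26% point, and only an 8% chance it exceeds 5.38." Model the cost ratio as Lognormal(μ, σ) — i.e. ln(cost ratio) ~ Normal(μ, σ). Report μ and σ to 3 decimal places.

If T ~ Lognormal(μ,σ) then ln T ~ Normal(μ,σ), so the p-quantile of ln T is μ + z_p·σ.
ln(0.753) = -0.2837 and ln(5.38) = 1.683; z_{0.26} = -0.6433, z_{0.92} = 1.405.
σ = (1.683 − -0.2837)/(1.405 − (-0.6433)) = 0.960.
μ = -0.2837 − (-0.6433)·0.960 = 0.334.

μ ≈ 0.334, σ ≈ 0.960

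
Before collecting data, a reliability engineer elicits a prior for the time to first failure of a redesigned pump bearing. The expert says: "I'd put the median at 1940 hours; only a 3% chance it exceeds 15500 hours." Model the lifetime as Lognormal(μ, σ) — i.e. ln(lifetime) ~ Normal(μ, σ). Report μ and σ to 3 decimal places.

If T ~ Lognormal(μ,σ) then ln T ~ Normal(μ,σ), so the p-quantile of ln T is μ + z_p·σ.
ln(1940) = 7.57 and ln(15500) = 9.649; z_{0.5} = 0, z_{0.97} = 1.881.
σ = (9.649 − 7.57)/(1.881 − (0)) = 1.105.
μ = 7.57 − (0)·1.105 = 7.570.

μ ≈ 7.570, σ ≈ 1.105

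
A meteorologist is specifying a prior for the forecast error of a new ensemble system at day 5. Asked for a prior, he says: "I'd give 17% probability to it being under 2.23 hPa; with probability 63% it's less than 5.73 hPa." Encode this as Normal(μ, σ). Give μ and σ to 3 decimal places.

μ = 4.827, σ = 2.722

The p-quantile of Normal(μ,σ) is μ + z_p·σ, with z_{0.17} = -0.9542 and z_{0.63} = 0.3319.
Eliminate σ: μ = (z₂·x₁ − z₁·x₂)/(z₂ − z₁) = (0.3319·2.23 − (-0.9542)·5.73)/1.286 = 4.827.
Then σ = (x₂ − x₁)/(z₂ − z₁) = (5.73 − 2.23)/1.286 = 2.722.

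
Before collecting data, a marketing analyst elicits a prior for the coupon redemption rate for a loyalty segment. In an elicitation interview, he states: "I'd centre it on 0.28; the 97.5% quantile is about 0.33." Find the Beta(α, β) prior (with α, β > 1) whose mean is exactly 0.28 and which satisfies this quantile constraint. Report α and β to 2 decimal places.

With mean 0.28 fixed, write α = 0.28s, β = 0.72s where s = α+β.
Need P(θ < 0.33) = 0.975 under Beta(0.28s, 0.72s). Normal approximation: (q−m)/√(m(1−m)/s) ≈ z_{0.975} = 1.96, so s ≈ 0.28·0.72·(1.96)²/(0.33−0.28)² = 309.8.
At s = 309.8: P(θ<0.33) ≈ 0.972. Adjusting to match 0.975 gives s ≈ 324.72.
So α = 0.28·324.72 ≈ 90.92, β = 0.72·324.72 ≈ 233.80.

α ≈ 90.92, β ≈ 233.80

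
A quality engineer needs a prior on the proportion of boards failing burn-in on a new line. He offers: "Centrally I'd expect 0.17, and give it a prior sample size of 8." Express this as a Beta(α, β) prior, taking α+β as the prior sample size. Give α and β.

Under the effective-sample-size interpretation, Beta(α, β) has prior mean α/(α+β) and prior sample size α+β.
So α+β = 8 and α/(α+β) = 0.17, giving α = 0.17·8 = 1.36 and β = 8 − 1.36 = 6.64.

α = 1.36, β = 6.64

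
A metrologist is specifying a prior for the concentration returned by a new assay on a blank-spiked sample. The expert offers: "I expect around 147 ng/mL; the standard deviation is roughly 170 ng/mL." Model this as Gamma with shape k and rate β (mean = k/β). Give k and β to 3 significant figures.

k ≈ 0.748, β ≈ 0.00509

For Gamma(k, rate β): mean = k/β, variance = k/β², so CV = 1/√k.
CV = SD/mean = 170/147 = 1.156, hence k = 1/CV² = 0.748.
Then β = k/mean = 0.748/147 = 0.00509.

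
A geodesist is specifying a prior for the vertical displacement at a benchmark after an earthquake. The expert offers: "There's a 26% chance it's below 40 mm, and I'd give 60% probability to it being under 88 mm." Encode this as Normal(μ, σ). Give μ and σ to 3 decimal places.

μ = 74.438, σ = 53.530

For Normal(μ,σ), the p-quantile is μ + z_p·σ. Here z_{0.26} = -0.6433, z_{0.6} = 0.2533.
So 40 = μ − 0.6433σ and 88 = μ + 0.2533σ.
Subtracting: σ = (88 − 40)/(0.2533 − (-0.6433)) = 53.530.
Then μ = 40 − (-0.6433)·53.530 = 74.438.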